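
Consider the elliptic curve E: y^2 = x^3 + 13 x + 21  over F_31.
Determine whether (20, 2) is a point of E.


Check whether y^2 = x^3 + 13 x + 21 (mod 31) for (x, y) = (20, 2).
LHS: y^2 = 2^2 mod 31 = 4
RHS: x^3 + 13 x + 21 = 20^3 + 13*20 + 21 mod 31 = 4
LHS = RHS

Yes, on the curve


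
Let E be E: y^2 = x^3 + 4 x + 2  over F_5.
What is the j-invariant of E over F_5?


Delta = -16(4 a^3 + 27 b^2) mod 5 = 1
-1728 * (4 a)^3 = -1728 * (4*4)^3 mod 5 = 2
j = 2 * 1^(-1) mod 5 = 2

j = 2 (mod 5)


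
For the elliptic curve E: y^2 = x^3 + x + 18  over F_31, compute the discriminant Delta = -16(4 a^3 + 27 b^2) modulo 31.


4 a^3 + 27 b^2 = 4*1^3 + 27*18^2 = 4 + 8748 = 8752
Delta = -16 * (8752) = -140032
Delta mod 31 = 26

Delta = 26 (mod 31)


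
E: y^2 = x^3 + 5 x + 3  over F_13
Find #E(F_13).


For each x in F_13, count y with y^2 = x^3 + 5 x + 3 mod 13:
  x = 0: RHS = 3, y in [4, 9]  -> 2 point(s)
  x = 1: RHS = 9, y in [3, 10]  -> 2 point(s)
  x = 4: RHS = 9, y in [3, 10]  -> 2 point(s)
  x = 5: RHS = 10, y in [6, 7]  -> 2 point(s)
  x = 7: RHS = 4, y in [2, 11]  -> 2 point(s)
  x = 8: RHS = 9, y in [3, 10]  -> 2 point(s)
  x = 9: RHS = 10, y in [6, 7]  -> 2 point(s)
  x = 10: RHS = 0, y in [0]  -> 1 point(s)
  x = 12: RHS = 10, y in [6, 7]  -> 2 point(s)
Affine points: 17. Add the point at infinity: total = 18.

#E(F_13) = 18


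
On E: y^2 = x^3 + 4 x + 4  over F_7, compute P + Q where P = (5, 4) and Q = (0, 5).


P != Q, so use the chord formula.
s = (y2 - y1) / (x2 - x1) = (1) / (2) mod 7 = 4
x3 = s^2 - x1 - x2 mod 7 = 4^2 - 5 - 0 = 4
y3 = s (x1 - x3) - y1 mod 7 = 4 * (5 - 4) - 4 = 0

P + Q = (4, 0)


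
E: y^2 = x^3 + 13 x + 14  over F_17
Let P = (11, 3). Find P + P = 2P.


Doubling: s = (3 x1^2 + a) / (2 y1)
s = (3*11^2 + 13) / (2*3) mod 17 = 6
x3 = s^2 - 2 x1 mod 17 = 6^2 - 2*11 = 14
y3 = s (x1 - x3) - y1 mod 17 = 6 * (11 - 14) - 3 = 13

2P = (14, 13)


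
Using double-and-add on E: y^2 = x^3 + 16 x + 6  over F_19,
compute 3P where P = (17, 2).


k = 3 = 11_2 (binary, LSB first: 11)
Double-and-add from P = (17, 2):
  bit 0 = 1: acc = O + (17, 2) = (17, 2)
  bit 1 = 1: acc = (17, 2) + (15, 12) = (12, 11)

3P = (12, 11)


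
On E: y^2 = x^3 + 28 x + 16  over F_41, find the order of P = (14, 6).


Compute successive multiples of P until we hit O:
  1P = (14, 6)
  2P = (15, 11)
  3P = (37, 2)
  4P = (27, 23)
  5P = (25, 8)
  6P = (0, 4)
  7P = (22, 28)
  8P = (10, 5)
  ... (continuing to 39P)
  39P = O

ord(P) = 39


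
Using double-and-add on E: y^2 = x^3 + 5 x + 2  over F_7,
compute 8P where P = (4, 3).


k = 8 = 1000_2 (binary, LSB first: 0001)
Double-and-add from P = (4, 3):
  bit 0 = 0: acc unchanged = O
  bit 1 = 0: acc unchanged = O
  bit 2 = 0: acc unchanged = O
  bit 3 = 1: acc = O + (4, 4) = (4, 4)

8P = (4, 4)


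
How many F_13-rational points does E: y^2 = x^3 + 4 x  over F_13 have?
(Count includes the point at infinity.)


For each x in F_13, count y with y^2 = x^3 + 4 x + 0 mod 13:
  x = 0: RHS = 0, y in [0]  -> 1 point(s)
  x = 2: RHS = 3, y in [4, 9]  -> 2 point(s)
  x = 3: RHS = 0, y in [0]  -> 1 point(s)
  x = 10: RHS = 0, y in [0]  -> 1 point(s)
  x = 11: RHS = 10, y in [6, 7]  -> 2 point(s)
Affine points: 7. Add the point at infinity: total = 8.

#E(F_13) = 8


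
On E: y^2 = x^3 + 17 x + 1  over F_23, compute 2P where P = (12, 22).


Doubling: s = (3 x1^2 + a) / (2 y1)
s = (3*12^2 + 17) / (2*22) mod 23 = 17
x3 = s^2 - 2 x1 mod 23 = 17^2 - 2*12 = 12
y3 = s (x1 - x3) - y1 mod 23 = 17 * (12 - 12) - 22 = 1

2P = (12, 1)


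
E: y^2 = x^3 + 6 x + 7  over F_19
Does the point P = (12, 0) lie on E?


Check whether y^2 = x^3 + 6 x + 7 (mod 19) for (x, y) = (12, 0).
LHS: y^2 = 0^2 mod 19 = 0
RHS: x^3 + 6 x + 7 = 12^3 + 6*12 + 7 mod 19 = 2
LHS != RHS

No, not on the curve


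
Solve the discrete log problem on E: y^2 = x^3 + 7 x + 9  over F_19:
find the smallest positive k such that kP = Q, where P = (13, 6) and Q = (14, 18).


Enumerate multiples of P until we hit Q = (14, 18):
  1P = (13, 6)
  2P = (0, 3)
  3P = (11, 12)
  4P = (4, 5)
  5P = (6, 18)
  6P = (1, 6)
  7P = (5, 13)
  8P = (8, 11)
  9P = (18, 18)
  10P = (12, 4)
  11P = (17, 5)
  12P = (14, 18)
Match found at i = 12.

k = 12


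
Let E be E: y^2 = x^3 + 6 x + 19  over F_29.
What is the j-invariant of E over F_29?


Delta = -16(4 a^3 + 27 b^2) mod 29 = 19
-1728 * (4 a)^3 = -1728 * (4*6)^3 mod 29 = 8
j = 8 * 19^(-1) mod 29 = 5

j = 5 (mod 29)


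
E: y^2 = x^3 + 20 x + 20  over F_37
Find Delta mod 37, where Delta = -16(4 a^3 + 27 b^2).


4 a^3 + 27 b^2 = 4*20^3 + 27*20^2 = 32000 + 10800 = 42800
Delta = -16 * (42800) = -684800
Delta mod 37 = 33

Delta = 33 (mod 37)


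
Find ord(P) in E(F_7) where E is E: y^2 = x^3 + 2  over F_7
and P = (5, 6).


Compute successive multiples of P until we hit O:
  1P = (5, 6)
  2P = (5, 1)
  3P = O

ord(P) = 3


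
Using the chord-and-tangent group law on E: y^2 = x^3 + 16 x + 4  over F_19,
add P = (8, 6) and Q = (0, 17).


P != Q, so use the chord formula.
s = (y2 - y1) / (x2 - x1) = (11) / (11) mod 19 = 1
x3 = s^2 - x1 - x2 mod 19 = 1^2 - 8 - 0 = 12
y3 = s (x1 - x3) - y1 mod 19 = 1 * (8 - 12) - 6 = 9

P + Q = (12, 9)


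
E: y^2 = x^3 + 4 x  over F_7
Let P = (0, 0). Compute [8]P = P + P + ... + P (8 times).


k = 8 = 1000_2 (binary, LSB first: 0001)
Double-and-add from P = (0, 0):
  bit 0 = 0: acc unchanged = O
  bit 1 = 0: acc unchanged = O
  bit 2 = 0: acc unchanged = O
  bit 3 = 1: acc = O + O = O

8P = O


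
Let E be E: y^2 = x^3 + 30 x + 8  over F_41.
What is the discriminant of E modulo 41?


4 a^3 + 27 b^2 = 4*30^3 + 27*8^2 = 108000 + 1728 = 109728
Delta = -16 * (109728) = -1755648
Delta mod 41 = 13

Delta = 13 (mod 41)


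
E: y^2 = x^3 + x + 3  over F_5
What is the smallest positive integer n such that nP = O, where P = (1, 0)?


Compute successive multiples of P until we hit O:
  1P = (1, 0)
  2P = O

ord(P) = 2


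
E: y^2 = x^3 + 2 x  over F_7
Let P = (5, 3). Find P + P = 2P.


Doubling: s = (3 x1^2 + a) / (2 y1)
s = (3*5^2 + 2) / (2*3) mod 7 = 0
x3 = s^2 - 2 x1 mod 7 = 0^2 - 2*5 = 4
y3 = s (x1 - x3) - y1 mod 7 = 0 * (5 - 4) - 3 = 4

2P = (4, 4)


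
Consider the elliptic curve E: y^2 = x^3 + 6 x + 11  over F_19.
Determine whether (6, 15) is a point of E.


Check whether y^2 = x^3 + 6 x + 11 (mod 19) for (x, y) = (6, 15).
LHS: y^2 = 15^2 mod 19 = 16
RHS: x^3 + 6 x + 11 = 6^3 + 6*6 + 11 mod 19 = 16
LHS = RHS

Yes, on the curve


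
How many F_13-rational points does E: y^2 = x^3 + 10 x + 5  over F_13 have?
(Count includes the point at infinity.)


For each x in F_13, count y with y^2 = x^3 + 10 x + 5 mod 13:
  x = 1: RHS = 3, y in [4, 9]  -> 2 point(s)
  x = 3: RHS = 10, y in [6, 7]  -> 2 point(s)
  x = 8: RHS = 12, y in [5, 8]  -> 2 point(s)
  x = 10: RHS = 0, y in [0]  -> 1 point(s)
  x = 11: RHS = 3, y in [4, 9]  -> 2 point(s)
Affine points: 9. Add the point at infinity: total = 10.

#E(F_13) = 10


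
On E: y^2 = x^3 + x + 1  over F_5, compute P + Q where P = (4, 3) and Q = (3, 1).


P != Q, so use the chord formula.
s = (y2 - y1) / (x2 - x1) = (3) / (4) mod 5 = 2
x3 = s^2 - x1 - x2 mod 5 = 2^2 - 4 - 3 = 2
y3 = s (x1 - x3) - y1 mod 5 = 2 * (4 - 2) - 3 = 1

P + Q = (2, 1)


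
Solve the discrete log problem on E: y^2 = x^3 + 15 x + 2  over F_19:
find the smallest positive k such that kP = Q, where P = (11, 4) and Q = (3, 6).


Enumerate multiples of P until we hit Q = (3, 6):
  1P = (11, 4)
  2P = (3, 13)
  3P = (3, 6)
Match found at i = 3.

k = 3


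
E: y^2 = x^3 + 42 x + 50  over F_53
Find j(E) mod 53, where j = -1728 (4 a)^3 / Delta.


Delta = -16(4 a^3 + 27 b^2) mod 53 = 47
-1728 * (4 a)^3 = -1728 * (4*42)^3 mod 53 = 45
j = 45 * 47^(-1) mod 53 = 19

j = 19 (mod 53)


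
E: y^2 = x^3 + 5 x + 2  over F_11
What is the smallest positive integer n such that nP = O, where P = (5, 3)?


Compute successive multiples of P until we hit O:
  1P = (5, 3)
  2P = (4, 3)
  3P = (2, 8)
  4P = (8, 2)
  5P = (3, 0)
  6P = (8, 9)
  7P = (2, 3)
  8P = (4, 8)
  ... (continuing to 10P)
  10P = O

ord(P) = 10


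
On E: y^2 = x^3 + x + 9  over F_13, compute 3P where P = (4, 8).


k = 3 = 11_2 (binary, LSB first: 11)
Double-and-add from P = (4, 8):
  bit 0 = 1: acc = O + (4, 8) = (4, 8)
  bit 1 = 1: acc = (4, 8) + (6, 7) = (0, 3)

3P = (0, 3)


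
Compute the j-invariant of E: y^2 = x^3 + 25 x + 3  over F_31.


Delta = -16(4 a^3 + 27 b^2) mod 31 = 16
-1728 * (4 a)^3 = -1728 * (4*25)^3 mod 31 = 16
j = 16 * 16^(-1) mod 31 = 1

j = 1 (mod 31)


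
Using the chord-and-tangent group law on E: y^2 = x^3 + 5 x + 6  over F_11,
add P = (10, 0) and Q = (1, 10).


P != Q, so use the chord formula.
s = (y2 - y1) / (x2 - x1) = (10) / (2) mod 11 = 5
x3 = s^2 - x1 - x2 mod 11 = 5^2 - 10 - 1 = 3
y3 = s (x1 - x3) - y1 mod 11 = 5 * (10 - 3) - 0 = 2

P + Q = (3, 2)


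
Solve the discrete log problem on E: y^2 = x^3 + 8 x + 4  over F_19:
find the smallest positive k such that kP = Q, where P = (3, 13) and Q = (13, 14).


Enumerate multiples of P until we hit Q = (13, 14):
  1P = (3, 13)
  2P = (0, 2)
  3P = (2, 16)
  4P = (4, 9)
  5P = (9, 11)
  6P = (5, 13)
  7P = (11, 6)
  8P = (12, 2)
  9P = (13, 14)
Match found at i = 9.

k = 9


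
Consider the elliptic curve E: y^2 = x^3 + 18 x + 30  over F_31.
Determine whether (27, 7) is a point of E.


Check whether y^2 = x^3 + 18 x + 30 (mod 31) for (x, y) = (27, 7).
LHS: y^2 = 7^2 mod 31 = 18
RHS: x^3 + 18 x + 30 = 27^3 + 18*27 + 30 mod 31 = 18
LHS = RHS

Yes, on the curve


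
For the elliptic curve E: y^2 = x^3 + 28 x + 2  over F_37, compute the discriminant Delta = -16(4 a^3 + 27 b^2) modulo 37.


4 a^3 + 27 b^2 = 4*28^3 + 27*2^2 = 87808 + 108 = 87916
Delta = -16 * (87916) = -1406656
Delta mod 37 = 10

Delta = 10 (mod 37)


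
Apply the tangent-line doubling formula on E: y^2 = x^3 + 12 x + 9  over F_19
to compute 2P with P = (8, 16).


Doubling: s = (3 x1^2 + a) / (2 y1)
s = (3*8^2 + 12) / (2*16) mod 19 = 4
x3 = s^2 - 2 x1 mod 19 = 4^2 - 2*8 = 0
y3 = s (x1 - x3) - y1 mod 19 = 4 * (8 - 0) - 16 = 16

2P = (0, 16)


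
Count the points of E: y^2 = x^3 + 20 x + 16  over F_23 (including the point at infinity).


For each x in F_23, count y with y^2 = x^3 + 20 x + 16 mod 23:
  x = 0: RHS = 16, y in [4, 19]  -> 2 point(s)
  x = 2: RHS = 18, y in [8, 15]  -> 2 point(s)
  x = 7: RHS = 16, y in [4, 19]  -> 2 point(s)
  x = 11: RHS = 3, y in [7, 16]  -> 2 point(s)
  x = 12: RHS = 6, y in [11, 12]  -> 2 point(s)
  x = 13: RHS = 12, y in [9, 14]  -> 2 point(s)
  x = 14: RHS = 4, y in [2, 21]  -> 2 point(s)
  x = 16: RHS = 16, y in [4, 19]  -> 2 point(s)
  x = 17: RHS = 2, y in [5, 18]  -> 2 point(s)
  x = 22: RHS = 18, y in [8, 15]  -> 2 point(s)
Affine points: 20. Add the point at infinity: total = 21.

#E(F_23) = 21


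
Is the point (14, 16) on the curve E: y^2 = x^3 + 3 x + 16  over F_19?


Check whether y^2 = x^3 + 3 x + 16 (mod 19) for (x, y) = (14, 16).
LHS: y^2 = 16^2 mod 19 = 9
RHS: x^3 + 3 x + 16 = 14^3 + 3*14 + 16 mod 19 = 9
LHS = RHS

Yes, on the curve


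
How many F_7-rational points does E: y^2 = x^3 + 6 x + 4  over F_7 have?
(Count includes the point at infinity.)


For each x in F_7, count y with y^2 = x^3 + 6 x + 4 mod 7:
  x = 0: RHS = 4, y in [2, 5]  -> 2 point(s)
  x = 1: RHS = 4, y in [2, 5]  -> 2 point(s)
  x = 3: RHS = 0, y in [0]  -> 1 point(s)
  x = 4: RHS = 1, y in [1, 6]  -> 2 point(s)
  x = 6: RHS = 4, y in [2, 5]  -> 2 point(s)
Affine points: 9. Add the point at infinity: total = 10.

#E(F_7) = 10


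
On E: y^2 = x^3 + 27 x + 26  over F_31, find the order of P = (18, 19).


Compute successive multiples of P until we hit O:
  1P = (18, 19)
  2P = (27, 3)
  3P = (6, 1)
  4P = (17, 29)
  5P = (3, 17)
  6P = (26, 13)
  7P = (5, 10)
  8P = (16, 11)
  ... (continuing to 32P)
  32P = O

ord(P) = 32


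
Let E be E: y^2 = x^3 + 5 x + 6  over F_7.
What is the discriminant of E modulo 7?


4 a^3 + 27 b^2 = 4*5^3 + 27*6^2 = 500 + 972 = 1472
Delta = -16 * (1472) = -23552
Delta mod 7 = 3

Delta = 3 (mod 7)


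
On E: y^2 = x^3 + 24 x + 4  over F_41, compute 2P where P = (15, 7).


Doubling: s = (3 x1^2 + a) / (2 y1)
s = (3*15^2 + 24) / (2*7) mod 41 = 6
x3 = s^2 - 2 x1 mod 41 = 6^2 - 2*15 = 6
y3 = s (x1 - x3) - y1 mod 41 = 6 * (15 - 6) - 7 = 6

2P = (6, 6)


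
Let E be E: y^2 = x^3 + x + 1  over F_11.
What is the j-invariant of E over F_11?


Delta = -16(4 a^3 + 27 b^2) mod 11 = 10
-1728 * (4 a)^3 = -1728 * (4*1)^3 mod 11 = 2
j = 2 * 10^(-1) mod 11 = 9

j = 9 (mod 11)


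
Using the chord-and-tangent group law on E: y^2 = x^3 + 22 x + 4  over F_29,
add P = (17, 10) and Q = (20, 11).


P != Q, so use the chord formula.
s = (y2 - y1) / (x2 - x1) = (1) / (3) mod 29 = 10
x3 = s^2 - x1 - x2 mod 29 = 10^2 - 17 - 20 = 5
y3 = s (x1 - x3) - y1 mod 29 = 10 * (17 - 5) - 10 = 23

P + Q = (5, 23)


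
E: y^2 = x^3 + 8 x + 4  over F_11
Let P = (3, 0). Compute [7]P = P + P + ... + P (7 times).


k = 7 = 111_2 (binary, LSB first: 111)
Double-and-add from P = (3, 0):
  bit 0 = 1: acc = O + (3, 0) = (3, 0)
  bit 1 = 1: acc = (3, 0) + O = (3, 0)
  bit 2 = 1: acc = (3, 0) + O = (3, 0)

7P = (3, 0)


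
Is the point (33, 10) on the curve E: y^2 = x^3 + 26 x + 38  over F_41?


Check whether y^2 = x^3 + 26 x + 38 (mod 41) for (x, y) = (33, 10).
LHS: y^2 = 10^2 mod 41 = 18
RHS: x^3 + 26 x + 38 = 33^3 + 26*33 + 38 mod 41 = 15
LHS != RHS

No, not on the curve


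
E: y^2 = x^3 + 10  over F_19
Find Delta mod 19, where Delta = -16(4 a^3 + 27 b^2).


4 a^3 + 27 b^2 = 4*0^3 + 27*10^2 = 0 + 2700 = 2700
Delta = -16 * (2700) = -43200
Delta mod 19 = 6

Delta = 6 (mod 19)


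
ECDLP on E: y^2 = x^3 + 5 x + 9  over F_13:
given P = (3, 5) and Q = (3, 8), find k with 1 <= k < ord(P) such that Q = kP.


Enumerate multiples of P until we hit Q = (3, 8):
  1P = (3, 5)
  2P = (11, 11)
  3P = (2, 12)
  4P = (5, 9)
  5P = (9, 9)
  6P = (0, 10)
  7P = (7, 6)
  8P = (12, 9)
  9P = (12, 4)
  10P = (7, 7)
  11P = (0, 3)
  12P = (9, 4)
  13P = (5, 4)
  14P = (2, 1)
  15P = (11, 2)
  16P = (3, 8)
Match found at i = 16.

k = 16


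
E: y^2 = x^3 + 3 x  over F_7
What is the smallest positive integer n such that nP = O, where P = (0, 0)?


Compute successive multiples of P until we hit O:
  1P = (0, 0)
  2P = O

ord(P) = 2


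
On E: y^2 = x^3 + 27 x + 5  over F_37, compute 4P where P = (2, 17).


k = 4 = 100_2 (binary, LSB first: 001)
Double-and-add from P = (2, 17):
  bit 0 = 0: acc unchanged = O
  bit 1 = 0: acc unchanged = O
  bit 2 = 1: acc = O + (13, 0) = (13, 0)

4P = (13, 0)


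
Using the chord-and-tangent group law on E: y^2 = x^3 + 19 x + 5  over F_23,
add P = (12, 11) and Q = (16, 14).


P != Q, so use the chord formula.
s = (y2 - y1) / (x2 - x1) = (3) / (4) mod 23 = 18
x3 = s^2 - x1 - x2 mod 23 = 18^2 - 12 - 16 = 20
y3 = s (x1 - x3) - y1 mod 23 = 18 * (12 - 20) - 11 = 6

P + Q = (20, 6)


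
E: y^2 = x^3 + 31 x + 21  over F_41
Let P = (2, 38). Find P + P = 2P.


Doubling: s = (3 x1^2 + a) / (2 y1)
s = (3*2^2 + 31) / (2*38) mod 41 = 27
x3 = s^2 - 2 x1 mod 41 = 27^2 - 2*2 = 28
y3 = s (x1 - x3) - y1 mod 41 = 27 * (2 - 28) - 38 = 39

2P = (28, 39)


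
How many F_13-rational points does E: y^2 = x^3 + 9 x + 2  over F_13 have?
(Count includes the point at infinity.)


For each x in F_13, count y with y^2 = x^3 + 9 x + 2 mod 13:
  x = 1: RHS = 12, y in [5, 8]  -> 2 point(s)
  x = 3: RHS = 4, y in [2, 11]  -> 2 point(s)
  x = 5: RHS = 3, y in [4, 9]  -> 2 point(s)
  x = 6: RHS = 12, y in [5, 8]  -> 2 point(s)
  x = 8: RHS = 1, y in [1, 12]  -> 2 point(s)
  x = 10: RHS = 0, y in [0]  -> 1 point(s)
Affine points: 11. Add the point at infinity: total = 12.

#E(F_13) = 12


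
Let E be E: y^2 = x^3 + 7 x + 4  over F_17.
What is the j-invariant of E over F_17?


Delta = -16(4 a^3 + 27 b^2) mod 17 = 2
-1728 * (4 a)^3 = -1728 * (4*7)^3 mod 17 = 13
j = 13 * 2^(-1) mod 17 = 15

j = 15 (mod 17)


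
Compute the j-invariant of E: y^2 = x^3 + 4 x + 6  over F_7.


Delta = -16(4 a^3 + 27 b^2) mod 7 = 1
-1728 * (4 a)^3 = -1728 * (4*4)^3 mod 7 = 1
j = 1 * 1^(-1) mod 7 = 1

j = 1 (mod 7)


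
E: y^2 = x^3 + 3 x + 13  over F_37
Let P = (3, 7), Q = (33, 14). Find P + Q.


P != Q, so use the chord formula.
s = (y2 - y1) / (x2 - x1) = (7) / (30) mod 37 = 36
x3 = s^2 - x1 - x2 mod 37 = 36^2 - 3 - 33 = 2
y3 = s (x1 - x3) - y1 mod 37 = 36 * (3 - 2) - 7 = 29

P + Q = (2, 29)


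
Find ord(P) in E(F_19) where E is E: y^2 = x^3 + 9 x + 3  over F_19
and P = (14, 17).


Compute successive multiples of P until we hit O:
  1P = (14, 17)
  2P = (14, 2)
  3P = O

ord(P) = 3


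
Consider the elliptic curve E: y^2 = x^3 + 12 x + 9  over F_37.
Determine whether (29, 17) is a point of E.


Check whether y^2 = x^3 + 12 x + 9 (mod 37) for (x, y) = (29, 17).
LHS: y^2 = 17^2 mod 37 = 30
RHS: x^3 + 12 x + 9 = 29^3 + 12*29 + 9 mod 37 = 30
LHS = RHS

Yes, on the curve


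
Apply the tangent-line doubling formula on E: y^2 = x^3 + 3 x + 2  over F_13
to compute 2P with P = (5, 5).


Doubling: s = (3 x1^2 + a) / (2 y1)
s = (3*5^2 + 3) / (2*5) mod 13 = 0
x3 = s^2 - 2 x1 mod 13 = 0^2 - 2*5 = 3
y3 = s (x1 - x3) - y1 mod 13 = 0 * (5 - 3) - 5 = 8

2P = (3, 8)


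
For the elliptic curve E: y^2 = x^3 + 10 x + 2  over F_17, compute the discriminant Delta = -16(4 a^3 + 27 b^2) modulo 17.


4 a^3 + 27 b^2 = 4*10^3 + 27*2^2 = 4000 + 108 = 4108
Delta = -16 * (4108) = -65728
Delta mod 17 = 11

Delta = 11 (mod 17)


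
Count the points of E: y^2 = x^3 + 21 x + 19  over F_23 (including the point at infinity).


For each x in F_23, count y with y^2 = x^3 + 21 x + 19 mod 23:
  x = 1: RHS = 18, y in [8, 15]  -> 2 point(s)
  x = 2: RHS = 0, y in [0]  -> 1 point(s)
  x = 4: RHS = 6, y in [11, 12]  -> 2 point(s)
  x = 6: RHS = 16, y in [4, 19]  -> 2 point(s)
  x = 7: RHS = 3, y in [7, 16]  -> 2 point(s)
  x = 8: RHS = 9, y in [3, 20]  -> 2 point(s)
  x = 15: RHS = 6, y in [11, 12]  -> 2 point(s)
  x = 16: RHS = 12, y in [9, 14]  -> 2 point(s)
  x = 19: RHS = 9, y in [3, 20]  -> 2 point(s)
Affine points: 17. Add the point at infinity: total = 18.

#E(F_23) = 18


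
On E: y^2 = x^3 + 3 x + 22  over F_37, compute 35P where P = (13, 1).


k = 35 = 100011_2 (binary, LSB first: 110001)
Double-and-add from P = (13, 1):
  bit 0 = 1: acc = O + (13, 1) = (13, 1)
  bit 1 = 1: acc = (13, 1) + (27, 18) = (30, 18)
  bit 2 = 0: acc unchanged = (30, 18)
  bit 3 = 0: acc unchanged = (30, 18)
  bit 4 = 0: acc unchanged = (30, 18)
  bit 5 = 1: acc = (30, 18) + (15, 36) = (26, 29)

35P = (26, 29)


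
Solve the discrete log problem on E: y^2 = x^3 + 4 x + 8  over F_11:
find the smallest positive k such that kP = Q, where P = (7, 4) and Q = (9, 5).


Enumerate multiples of P until we hit Q = (9, 5):
  1P = (7, 4)
  2P = (9, 5)
Match found at i = 2.

k = 2


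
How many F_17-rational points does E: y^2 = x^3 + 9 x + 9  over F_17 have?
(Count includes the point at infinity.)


For each x in F_17, count y with y^2 = x^3 + 9 x + 9 mod 17:
  x = 0: RHS = 9, y in [3, 14]  -> 2 point(s)
  x = 1: RHS = 2, y in [6, 11]  -> 2 point(s)
  x = 2: RHS = 1, y in [1, 16]  -> 2 point(s)
  x = 5: RHS = 9, y in [3, 14]  -> 2 point(s)
  x = 8: RHS = 15, y in [7, 10]  -> 2 point(s)
  x = 12: RHS = 9, y in [3, 14]  -> 2 point(s)
  x = 15: RHS = 0, y in [0]  -> 1 point(s)
  x = 16: RHS = 16, y in [4, 13]  -> 2 point(s)
Affine points: 15. Add the point at infinity: total = 16.

#E(F_17) = 16


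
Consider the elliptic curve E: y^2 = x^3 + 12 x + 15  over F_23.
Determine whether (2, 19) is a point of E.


Check whether y^2 = x^3 + 12 x + 15 (mod 23) for (x, y) = (2, 19).
LHS: y^2 = 19^2 mod 23 = 16
RHS: x^3 + 12 x + 15 = 2^3 + 12*2 + 15 mod 23 = 1
LHS != RHS

No, not on the curve


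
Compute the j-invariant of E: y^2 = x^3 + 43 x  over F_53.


Delta = -16(4 a^3 + 27 b^2) mod 53 = 29
-1728 * (4 a)^3 = -1728 * (4*43)^3 mod 53 = 27
j = 27 * 29^(-1) mod 53 = 32

j = 32 (mod 53)


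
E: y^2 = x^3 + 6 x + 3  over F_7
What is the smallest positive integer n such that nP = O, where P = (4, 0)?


Compute successive multiples of P until we hit O:
  1P = (4, 0)
  2P = O

ord(P) = 2


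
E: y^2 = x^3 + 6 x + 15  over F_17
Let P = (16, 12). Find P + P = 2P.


Doubling: s = (3 x1^2 + a) / (2 y1)
s = (3*16^2 + 6) / (2*12) mod 17 = 11
x3 = s^2 - 2 x1 mod 17 = 11^2 - 2*16 = 4
y3 = s (x1 - x3) - y1 mod 17 = 11 * (16 - 4) - 12 = 1

2P = (4, 1)


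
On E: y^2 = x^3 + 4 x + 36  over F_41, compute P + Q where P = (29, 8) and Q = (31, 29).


P != Q, so use the chord formula.
s = (y2 - y1) / (x2 - x1) = (21) / (2) mod 41 = 31
x3 = s^2 - x1 - x2 mod 41 = 31^2 - 29 - 31 = 40
y3 = s (x1 - x3) - y1 mod 41 = 31 * (29 - 40) - 8 = 20

P + Q = (40, 20)


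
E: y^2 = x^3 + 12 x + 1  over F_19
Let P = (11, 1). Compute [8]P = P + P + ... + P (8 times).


k = 8 = 1000_2 (binary, LSB first: 0001)
Double-and-add from P = (11, 1):
  bit 0 = 0: acc unchanged = O
  bit 1 = 0: acc unchanged = O
  bit 2 = 0: acc unchanged = O
  bit 3 = 1: acc = O + (0, 1) = (0, 1)

8P = (0, 1)


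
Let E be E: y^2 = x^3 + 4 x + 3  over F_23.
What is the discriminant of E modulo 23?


4 a^3 + 27 b^2 = 4*4^3 + 27*3^2 = 256 + 243 = 499
Delta = -16 * (499) = -7984
Delta mod 23 = 20

Delta = 20 (mod 23)


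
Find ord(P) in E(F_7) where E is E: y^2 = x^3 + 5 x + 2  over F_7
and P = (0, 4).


Compute successive multiples of P until we hit O:
  1P = (0, 4)
  2P = (4, 4)
  3P = (3, 3)
  4P = (1, 1)
  5P = (1, 6)
  6P = (3, 4)
  7P = (4, 3)
  8P = (0, 3)
  ... (continuing to 9P)
  9P = O

ord(P) = 9


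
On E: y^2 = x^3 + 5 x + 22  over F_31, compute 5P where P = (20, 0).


k = 5 = 101_2 (binary, LSB first: 101)
Double-and-add from P = (20, 0):
  bit 0 = 1: acc = O + (20, 0) = (20, 0)
  bit 1 = 0: acc unchanged = (20, 0)
  bit 2 = 1: acc = (20, 0) + O = (20, 0)

5P = (20, 0)


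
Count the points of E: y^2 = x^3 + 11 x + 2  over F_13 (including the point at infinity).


For each x in F_13, count y with y^2 = x^3 + 11 x + 2 mod 13:
  x = 1: RHS = 1, y in [1, 12]  -> 2 point(s)
  x = 3: RHS = 10, y in [6, 7]  -> 2 point(s)
  x = 5: RHS = 0, y in [0]  -> 1 point(s)
  x = 8: RHS = 4, y in [2, 11]  -> 2 point(s)
  x = 12: RHS = 3, y in [4, 9]  -> 2 point(s)
Affine points: 9. Add the point at infinity: total = 10.

#E(F_13) = 10


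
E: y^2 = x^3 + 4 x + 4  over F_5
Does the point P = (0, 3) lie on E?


Check whether y^2 = x^3 + 4 x + 4 (mod 5) for (x, y) = (0, 3).
LHS: y^2 = 3^2 mod 5 = 4
RHS: x^3 + 4 x + 4 = 0^3 + 4*0 + 4 mod 5 = 4
LHS = RHS

Yes, on the curve


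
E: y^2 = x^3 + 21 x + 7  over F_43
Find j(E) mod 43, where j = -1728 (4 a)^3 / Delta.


Delta = -16(4 a^3 + 27 b^2) mod 43 = 39
-1728 * (4 a)^3 = -1728 * (4*21)^3 mod 43 = 21
j = 21 * 39^(-1) mod 43 = 27

j = 27 (mod 43)


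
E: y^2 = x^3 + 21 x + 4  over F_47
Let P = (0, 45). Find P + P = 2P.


Doubling: s = (3 x1^2 + a) / (2 y1)
s = (3*0^2 + 21) / (2*45) mod 47 = 30
x3 = s^2 - 2 x1 mod 47 = 30^2 - 2*0 = 7
y3 = s (x1 - x3) - y1 mod 47 = 30 * (0 - 7) - 45 = 27

2P = (7, 27)


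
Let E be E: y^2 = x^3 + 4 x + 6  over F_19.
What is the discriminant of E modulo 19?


4 a^3 + 27 b^2 = 4*4^3 + 27*6^2 = 256 + 972 = 1228
Delta = -16 * (1228) = -19648
Delta mod 19 = 17

Delta = 17 (mod 19)


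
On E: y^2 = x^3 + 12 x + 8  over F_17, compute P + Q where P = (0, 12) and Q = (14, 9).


P != Q, so use the chord formula.
s = (y2 - y1) / (x2 - x1) = (14) / (14) mod 17 = 1
x3 = s^2 - x1 - x2 mod 17 = 1^2 - 0 - 14 = 4
y3 = s (x1 - x3) - y1 mod 17 = 1 * (0 - 4) - 12 = 1

P + Q = (4, 1)


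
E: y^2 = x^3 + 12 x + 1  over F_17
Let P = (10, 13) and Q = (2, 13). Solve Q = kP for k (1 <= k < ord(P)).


Enumerate multiples of P until we hit Q = (2, 13):
  1P = (10, 13)
  2P = (5, 13)
  3P = (2, 4)
  4P = (6, 0)
  5P = (2, 13)
Match found at i = 5.

k = 5


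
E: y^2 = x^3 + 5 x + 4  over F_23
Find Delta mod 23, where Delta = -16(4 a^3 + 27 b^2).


4 a^3 + 27 b^2 = 4*5^3 + 27*4^2 = 500 + 432 = 932
Delta = -16 * (932) = -14912
Delta mod 23 = 15

Delta = 15 (mod 23)


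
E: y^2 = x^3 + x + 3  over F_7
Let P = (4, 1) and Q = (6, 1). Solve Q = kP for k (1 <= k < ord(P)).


Enumerate multiples of P until we hit Q = (6, 1):
  1P = (4, 1)
  2P = (6, 6)
  3P = (5, 0)
  4P = (6, 1)
Match found at i = 4.

k = 4


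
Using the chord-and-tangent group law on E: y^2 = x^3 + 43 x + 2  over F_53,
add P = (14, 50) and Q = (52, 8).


P != Q, so use the chord formula.
s = (y2 - y1) / (x2 - x1) = (11) / (38) mod 53 = 24
x3 = s^2 - x1 - x2 mod 53 = 24^2 - 14 - 52 = 33
y3 = s (x1 - x3) - y1 mod 53 = 24 * (14 - 33) - 50 = 24

P + Q = (33, 24)


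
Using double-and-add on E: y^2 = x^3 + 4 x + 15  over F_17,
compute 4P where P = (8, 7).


k = 4 = 100_2 (binary, LSB first: 001)
Double-and-add from P = (8, 7):
  bit 0 = 0: acc unchanged = O
  bit 1 = 0: acc unchanged = O
  bit 2 = 1: acc = O + (15, 13) = (15, 13)

4P = (15, 13)


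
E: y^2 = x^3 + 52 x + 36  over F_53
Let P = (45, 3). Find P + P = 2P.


Doubling: s = (3 x1^2 + a) / (2 y1)
s = (3*45^2 + 52) / (2*3) mod 53 = 23
x3 = s^2 - 2 x1 mod 53 = 23^2 - 2*45 = 15
y3 = s (x1 - x3) - y1 mod 53 = 23 * (45 - 15) - 3 = 51

2P = (15, 51)


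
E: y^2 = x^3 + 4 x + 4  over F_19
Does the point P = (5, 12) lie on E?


Check whether y^2 = x^3 + 4 x + 4 (mod 19) for (x, y) = (5, 12).
LHS: y^2 = 12^2 mod 19 = 11
RHS: x^3 + 4 x + 4 = 5^3 + 4*5 + 4 mod 19 = 16
LHS != RHS

No, not on the curve


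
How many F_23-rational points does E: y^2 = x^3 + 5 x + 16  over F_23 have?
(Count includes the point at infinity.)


For each x in F_23, count y with y^2 = x^3 + 5 x + 16 mod 23:
  x = 0: RHS = 16, y in [4, 19]  -> 2 point(s)
  x = 3: RHS = 12, y in [9, 14]  -> 2 point(s)
  x = 4: RHS = 8, y in [10, 13]  -> 2 point(s)
  x = 6: RHS = 9, y in [3, 20]  -> 2 point(s)
  x = 7: RHS = 3, y in [7, 16]  -> 2 point(s)
  x = 8: RHS = 16, y in [4, 19]  -> 2 point(s)
  x = 9: RHS = 8, y in [10, 13]  -> 2 point(s)
  x = 10: RHS = 8, y in [10, 13]  -> 2 point(s)
  x = 13: RHS = 1, y in [1, 22]  -> 2 point(s)
  x = 14: RHS = 1, y in [1, 22]  -> 2 point(s)
  x = 15: RHS = 16, y in [4, 19]  -> 2 point(s)
  x = 16: RHS = 6, y in [11, 12]  -> 2 point(s)
  x = 17: RHS = 0, y in [0]  -> 1 point(s)
  x = 18: RHS = 4, y in [2, 21]  -> 2 point(s)
  x = 19: RHS = 1, y in [1, 22]  -> 2 point(s)
Affine points: 29. Add the point at infinity: total = 30.

#E(F_23) = 30


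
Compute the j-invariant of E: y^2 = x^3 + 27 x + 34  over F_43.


Delta = -16(4 a^3 + 27 b^2) mod 43 = 26
-1728 * (4 a)^3 = -1728 * (4*27)^3 mod 43 = 42
j = 42 * 26^(-1) mod 43 = 38

j = 38 (mod 43)


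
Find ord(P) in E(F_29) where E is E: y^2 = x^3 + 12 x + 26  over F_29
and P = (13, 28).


Compute successive multiples of P until we hit O:
  1P = (13, 28)
  2P = (27, 9)
  3P = (12, 10)
  4P = (9, 15)
  5P = (23, 12)
  6P = (6, 13)
  7P = (14, 3)
  8P = (18, 10)
  ... (continuing to 32P)
  32P = O

ord(P) = 32


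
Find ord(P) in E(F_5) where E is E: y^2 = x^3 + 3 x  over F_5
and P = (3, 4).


Compute successive multiples of P until we hit O:
  1P = (3, 4)
  2P = (4, 1)
  3P = (2, 3)
  4P = (1, 3)
  5P = (0, 0)
  6P = (1, 2)
  7P = (2, 2)
  8P = (4, 4)
  ... (continuing to 10P)
  10P = O

ord(P) = 10


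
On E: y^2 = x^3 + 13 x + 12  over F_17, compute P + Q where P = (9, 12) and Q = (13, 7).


P != Q, so use the chord formula.
s = (y2 - y1) / (x2 - x1) = (12) / (4) mod 17 = 3
x3 = s^2 - x1 - x2 mod 17 = 3^2 - 9 - 13 = 4
y3 = s (x1 - x3) - y1 mod 17 = 3 * (9 - 4) - 12 = 3

P + Q = (4, 3)


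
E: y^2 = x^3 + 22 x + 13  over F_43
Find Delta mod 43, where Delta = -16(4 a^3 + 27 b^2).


4 a^3 + 27 b^2 = 4*22^3 + 27*13^2 = 42592 + 4563 = 47155
Delta = -16 * (47155) = -754480
Delta mod 43 = 41

Delta = 41 (mod 43)


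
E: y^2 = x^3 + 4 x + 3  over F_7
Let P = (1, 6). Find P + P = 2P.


Doubling: s = (3 x1^2 + a) / (2 y1)
s = (3*1^2 + 4) / (2*6) mod 7 = 0
x3 = s^2 - 2 x1 mod 7 = 0^2 - 2*1 = 5
y3 = s (x1 - x3) - y1 mod 7 = 0 * (1 - 5) - 6 = 1

2P = (5, 1)


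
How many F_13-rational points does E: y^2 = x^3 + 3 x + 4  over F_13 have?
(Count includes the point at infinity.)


For each x in F_13, count y with y^2 = x^3 + 3 x + 4 mod 13:
  x = 0: RHS = 4, y in [2, 11]  -> 2 point(s)
  x = 3: RHS = 1, y in [1, 12]  -> 2 point(s)
  x = 5: RHS = 1, y in [1, 12]  -> 2 point(s)
  x = 6: RHS = 4, y in [2, 11]  -> 2 point(s)
  x = 7: RHS = 4, y in [2, 11]  -> 2 point(s)
  x = 11: RHS = 3, y in [4, 9]  -> 2 point(s)
  x = 12: RHS = 0, y in [0]  -> 1 point(s)
Affine points: 13. Add the point at infinity: total = 14.

#E(F_13) = 14


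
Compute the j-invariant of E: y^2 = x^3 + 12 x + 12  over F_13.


Delta = -16(4 a^3 + 27 b^2) mod 13 = 9
-1728 * (4 a)^3 = -1728 * (4*12)^3 mod 13 = 1
j = 1 * 9^(-1) mod 13 = 3

j = 3 (mod 13)


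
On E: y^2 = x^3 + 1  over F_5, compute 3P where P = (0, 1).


k = 3 = 11_2 (binary, LSB first: 11)
Double-and-add from P = (0, 1):
  bit 0 = 1: acc = O + (0, 1) = (0, 1)
  bit 1 = 1: acc = (0, 1) + (0, 4) = O

3P = O


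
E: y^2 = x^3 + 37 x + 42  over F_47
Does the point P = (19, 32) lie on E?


Check whether y^2 = x^3 + 37 x + 42 (mod 47) for (x, y) = (19, 32).
LHS: y^2 = 32^2 mod 47 = 37
RHS: x^3 + 37 x + 42 = 19^3 + 37*19 + 42 mod 47 = 37
LHS = RHS

Yes, on the curve


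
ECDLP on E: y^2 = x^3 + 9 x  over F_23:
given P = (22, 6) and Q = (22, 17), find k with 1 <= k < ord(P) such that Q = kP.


Enumerate multiples of P until we hit Q = (22, 17):
  1P = (22, 6)
  2P = (3, 13)
  3P = (14, 8)
  4P = (0, 0)
  5P = (14, 15)
  6P = (3, 10)
  7P = (22, 17)
Match found at i = 7.

k = 7


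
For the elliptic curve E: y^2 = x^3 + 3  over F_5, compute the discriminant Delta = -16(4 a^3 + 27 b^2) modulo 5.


4 a^3 + 27 b^2 = 4*0^3 + 27*3^2 = 0 + 243 = 243
Delta = -16 * (243) = -3888
Delta mod 5 = 2

Delta = 2 (mod 5)


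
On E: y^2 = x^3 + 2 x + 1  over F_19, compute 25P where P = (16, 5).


k = 25 = 11001_2 (binary, LSB first: 10011)
Double-and-add from P = (16, 5):
  bit 0 = 1: acc = O + (16, 5) = (16, 5)
  bit 1 = 0: acc unchanged = (16, 5)
  bit 2 = 0: acc unchanged = (16, 5)
  bit 3 = 1: acc = (16, 5) + (12, 10) = (8, 4)
  bit 4 = 1: acc = (8, 4) + (4, 4) = (7, 15)

25P = (7, 15)


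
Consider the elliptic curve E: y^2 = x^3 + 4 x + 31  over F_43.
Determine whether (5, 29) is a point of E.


Check whether y^2 = x^3 + 4 x + 31 (mod 43) for (x, y) = (5, 29).
LHS: y^2 = 29^2 mod 43 = 24
RHS: x^3 + 4 x + 31 = 5^3 + 4*5 + 31 mod 43 = 4
LHS != RHS

No, not on the curve


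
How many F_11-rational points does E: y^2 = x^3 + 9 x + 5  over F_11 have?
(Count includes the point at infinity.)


For each x in F_11, count y with y^2 = x^3 + 9 x + 5 mod 11:
  x = 0: RHS = 5, y in [4, 7]  -> 2 point(s)
  x = 1: RHS = 4, y in [2, 9]  -> 2 point(s)
  x = 2: RHS = 9, y in [3, 8]  -> 2 point(s)
  x = 3: RHS = 4, y in [2, 9]  -> 2 point(s)
  x = 6: RHS = 0, y in [0]  -> 1 point(s)
  x = 7: RHS = 4, y in [2, 9]  -> 2 point(s)
  x = 9: RHS = 1, y in [1, 10]  -> 2 point(s)
Affine points: 13. Add the point at infinity: total = 14.

#E(F_11) = 14


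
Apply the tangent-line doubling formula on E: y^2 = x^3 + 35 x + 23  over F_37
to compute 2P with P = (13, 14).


Doubling: s = (3 x1^2 + a) / (2 y1)
s = (3*13^2 + 35) / (2*14) mod 37 = 22
x3 = s^2 - 2 x1 mod 37 = 22^2 - 2*13 = 14
y3 = s (x1 - x3) - y1 mod 37 = 22 * (13 - 14) - 14 = 1

2P = (14, 1)


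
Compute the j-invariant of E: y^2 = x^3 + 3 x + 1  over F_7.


Delta = -16(4 a^3 + 27 b^2) mod 7 = 3
-1728 * (4 a)^3 = -1728 * (4*3)^3 mod 7 = 6
j = 6 * 3^(-1) mod 7 = 2

j = 2 (mod 7)


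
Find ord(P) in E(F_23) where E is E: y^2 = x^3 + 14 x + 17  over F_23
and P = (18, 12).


Compute successive multiples of P until we hit O:
  1P = (18, 12)
  2P = (19, 14)
  3P = (13, 21)
  4P = (21, 21)
  5P = (16, 17)
  6P = (1, 3)
  7P = (12, 2)
  8P = (6, 8)
  ... (continuing to 23P)
  23P = O

ord(P) = 23


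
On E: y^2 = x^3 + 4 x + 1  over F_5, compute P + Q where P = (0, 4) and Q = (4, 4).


P != Q, so use the chord formula.
s = (y2 - y1) / (x2 - x1) = (0) / (4) mod 5 = 0
x3 = s^2 - x1 - x2 mod 5 = 0^2 - 0 - 4 = 1
y3 = s (x1 - x3) - y1 mod 5 = 0 * (0 - 1) - 4 = 1

P + Q = (1, 1)


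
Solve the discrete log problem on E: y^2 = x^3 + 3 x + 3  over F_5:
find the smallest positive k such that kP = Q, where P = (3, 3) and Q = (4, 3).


Enumerate multiples of P until we hit Q = (4, 3):
  1P = (3, 3)
  2P = (4, 2)
  3P = (4, 3)
Match found at i = 3.

k = 3


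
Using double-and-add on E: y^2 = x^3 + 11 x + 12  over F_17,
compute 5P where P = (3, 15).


k = 5 = 101_2 (binary, LSB first: 101)
Double-and-add from P = (3, 15):
  bit 0 = 1: acc = O + (3, 15) = (3, 15)
  bit 1 = 0: acc unchanged = (3, 15)
  bit 2 = 1: acc = (3, 15) + (8, 0) = (15, 4)

5P = (15, 4)


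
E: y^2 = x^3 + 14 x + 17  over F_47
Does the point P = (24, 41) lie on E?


Check whether y^2 = x^3 + 14 x + 17 (mod 47) for (x, y) = (24, 41).
LHS: y^2 = 41^2 mod 47 = 36
RHS: x^3 + 14 x + 17 = 24^3 + 14*24 + 17 mod 47 = 30
LHS != RHS

No, not on the curve


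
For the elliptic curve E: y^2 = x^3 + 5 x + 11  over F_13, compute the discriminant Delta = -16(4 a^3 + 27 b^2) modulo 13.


4 a^3 + 27 b^2 = 4*5^3 + 27*11^2 = 500 + 3267 = 3767
Delta = -16 * (3767) = -60272
Delta mod 13 = 9

Delta = 9 (mod 13)


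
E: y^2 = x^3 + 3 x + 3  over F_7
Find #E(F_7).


For each x in F_7, count y with y^2 = x^3 + 3 x + 3 mod 7:
  x = 1: RHS = 0, y in [0]  -> 1 point(s)
  x = 3: RHS = 4, y in [2, 5]  -> 2 point(s)
  x = 4: RHS = 2, y in [3, 4]  -> 2 point(s)
Affine points: 5. Add the point at infinity: total = 6.

#E(F_7) = 6


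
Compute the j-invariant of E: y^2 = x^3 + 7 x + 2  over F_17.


Delta = -16(4 a^3 + 27 b^2) mod 17 = 1
-1728 * (4 a)^3 = -1728 * (4*7)^3 mod 17 = 13
j = 13 * 1^(-1) mod 17 = 13

j = 13 (mod 17)


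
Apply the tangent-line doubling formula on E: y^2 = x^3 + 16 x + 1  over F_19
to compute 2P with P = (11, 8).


Doubling: s = (3 x1^2 + a) / (2 y1)
s = (3*11^2 + 16) / (2*8) mod 19 = 13
x3 = s^2 - 2 x1 mod 19 = 13^2 - 2*11 = 14
y3 = s (x1 - x3) - y1 mod 19 = 13 * (11 - 14) - 8 = 10

2P = (14, 10)


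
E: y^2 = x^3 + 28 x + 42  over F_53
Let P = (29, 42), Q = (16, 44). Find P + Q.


P != Q, so use the chord formula.
s = (y2 - y1) / (x2 - x1) = (2) / (40) mod 53 = 8
x3 = s^2 - x1 - x2 mod 53 = 8^2 - 29 - 16 = 19
y3 = s (x1 - x3) - y1 mod 53 = 8 * (29 - 19) - 42 = 38

P + Q = (19, 38)


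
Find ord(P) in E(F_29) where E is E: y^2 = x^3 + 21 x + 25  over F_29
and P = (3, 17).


Compute successive multiples of P until we hit O:
  1P = (3, 17)
  2P = (27, 2)
  3P = (8, 26)
  4P = (5, 20)
  5P = (16, 7)
  6P = (19, 2)
  7P = (20, 8)
  8P = (12, 27)
  ... (continuing to 32P)
  32P = O

ord(P) = 32


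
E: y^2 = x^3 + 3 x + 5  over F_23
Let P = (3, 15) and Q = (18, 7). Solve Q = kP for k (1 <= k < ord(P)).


Enumerate multiples of P until we hit Q = (18, 7):
  1P = (3, 15)
  2P = (18, 16)
  3P = (11, 9)
  4P = (11, 14)
  5P = (18, 7)
Match found at i = 5.

k = 5


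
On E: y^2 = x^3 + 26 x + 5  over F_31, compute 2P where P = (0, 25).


Doubling: s = (3 x1^2 + a) / (2 y1)
s = (3*0^2 + 26) / (2*25) mod 31 = 3
x3 = s^2 - 2 x1 mod 31 = 3^2 - 2*0 = 9
y3 = s (x1 - x3) - y1 mod 31 = 3 * (0 - 9) - 25 = 10

2P = (9, 10)


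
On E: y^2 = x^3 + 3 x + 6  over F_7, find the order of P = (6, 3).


Compute successive multiples of P until we hit O:
  1P = (6, 3)
  2P = (3, 0)
  3P = (6, 4)
  4P = O

ord(P) = 4


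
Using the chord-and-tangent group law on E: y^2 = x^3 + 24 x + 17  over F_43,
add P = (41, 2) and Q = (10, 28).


P != Q, so use the chord formula.
s = (y2 - y1) / (x2 - x1) = (26) / (12) mod 43 = 38
x3 = s^2 - x1 - x2 mod 43 = 38^2 - 41 - 10 = 17
y3 = s (x1 - x3) - y1 mod 43 = 38 * (41 - 17) - 2 = 7

P + Q = (17, 7)


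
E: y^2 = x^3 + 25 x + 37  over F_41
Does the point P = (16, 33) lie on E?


Check whether y^2 = x^3 + 25 x + 37 (mod 41) for (x, y) = (16, 33).
LHS: y^2 = 33^2 mod 41 = 23
RHS: x^3 + 25 x + 37 = 16^3 + 25*16 + 37 mod 41 = 23
LHS = RHS

Yes, on the curve


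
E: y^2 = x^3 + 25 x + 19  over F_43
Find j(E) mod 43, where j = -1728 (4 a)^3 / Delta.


Delta = -16(4 a^3 + 27 b^2) mod 43 = 17
-1728 * (4 a)^3 = -1728 * (4*25)^3 mod 43 = 21
j = 21 * 17^(-1) mod 43 = 24

j = 24 (mod 43)


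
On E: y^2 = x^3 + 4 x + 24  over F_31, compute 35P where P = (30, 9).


k = 35 = 100011_2 (binary, LSB first: 110001)
Double-and-add from P = (30, 9):
  bit 0 = 1: acc = O + (30, 9) = (30, 9)
  bit 1 = 1: acc = (30, 9) + (21, 10) = (29, 15)
  bit 2 = 0: acc unchanged = (29, 15)
  bit 3 = 0: acc unchanged = (29, 15)
  bit 4 = 0: acc unchanged = (29, 15)
  bit 5 = 1: acc = (29, 15) + (15, 7) = (12, 8)

35P = (12, 8)


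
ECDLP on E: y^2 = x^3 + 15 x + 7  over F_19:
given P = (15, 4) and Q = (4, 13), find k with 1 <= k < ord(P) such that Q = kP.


Enumerate multiples of P until we hit Q = (4, 13):
  1P = (15, 4)
  2P = (5, 13)
  3P = (0, 11)
  4P = (13, 9)
  5P = (2, 11)
  6P = (6, 16)
  7P = (4, 13)
Match found at i = 7.

k = 7


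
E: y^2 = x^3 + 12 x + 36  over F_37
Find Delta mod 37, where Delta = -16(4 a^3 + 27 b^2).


4 a^3 + 27 b^2 = 4*12^3 + 27*36^2 = 6912 + 34992 = 41904
Delta = -16 * (41904) = -670464
Delta mod 37 = 13

Delta = 13 (mod 37)


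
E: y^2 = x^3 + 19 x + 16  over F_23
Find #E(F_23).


For each x in F_23, count y with y^2 = x^3 + 19 x + 16 mod 23:
  x = 0: RHS = 16, y in [4, 19]  -> 2 point(s)
  x = 1: RHS = 13, y in [6, 17]  -> 2 point(s)
  x = 2: RHS = 16, y in [4, 19]  -> 2 point(s)
  x = 3: RHS = 8, y in [10, 13]  -> 2 point(s)
  x = 4: RHS = 18, y in [8, 15]  -> 2 point(s)
  x = 5: RHS = 6, y in [11, 12]  -> 2 point(s)
  x = 6: RHS = 1, y in [1, 22]  -> 2 point(s)
  x = 7: RHS = 9, y in [3, 20]  -> 2 point(s)
  x = 8: RHS = 13, y in [6, 17]  -> 2 point(s)
  x = 14: RHS = 13, y in [6, 17]  -> 2 point(s)
  x = 16: RHS = 0, y in [0]  -> 1 point(s)
  x = 17: RHS = 8, y in [10, 13]  -> 2 point(s)
  x = 18: RHS = 3, y in [7, 16]  -> 2 point(s)
  x = 20: RHS = 1, y in [1, 22]  -> 2 point(s)
  x = 21: RHS = 16, y in [4, 19]  -> 2 point(s)
Affine points: 29. Add the point at infinity: total = 30.

#E(F_23) = 30


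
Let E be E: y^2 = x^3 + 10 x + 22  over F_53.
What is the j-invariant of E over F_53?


Delta = -16(4 a^3 + 27 b^2) mod 53 = 21
-1728 * (4 a)^3 = -1728 * (4*10)^3 mod 53 = 26
j = 26 * 21^(-1) mod 53 = 29

j = 29 (mod 53)


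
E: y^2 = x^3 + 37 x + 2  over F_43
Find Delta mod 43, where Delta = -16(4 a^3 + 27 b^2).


4 a^3 + 27 b^2 = 4*37^3 + 27*2^2 = 202612 + 108 = 202720
Delta = -16 * (202720) = -3243520
Delta mod 43 = 13

Delta = 13 (mod 43)


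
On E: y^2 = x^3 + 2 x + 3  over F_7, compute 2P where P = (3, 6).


Doubling: s = (3 x1^2 + a) / (2 y1)
s = (3*3^2 + 2) / (2*6) mod 7 = 3
x3 = s^2 - 2 x1 mod 7 = 3^2 - 2*3 = 3
y3 = s (x1 - x3) - y1 mod 7 = 3 * (3 - 3) - 6 = 1

2P = (3, 1)


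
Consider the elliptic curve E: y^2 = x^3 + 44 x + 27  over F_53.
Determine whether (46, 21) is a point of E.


Check whether y^2 = x^3 + 44 x + 27 (mod 53) for (x, y) = (46, 21).
LHS: y^2 = 21^2 mod 53 = 17
RHS: x^3 + 44 x + 27 = 46^3 + 44*46 + 27 mod 53 = 12
LHS != RHS

No, not on the curve


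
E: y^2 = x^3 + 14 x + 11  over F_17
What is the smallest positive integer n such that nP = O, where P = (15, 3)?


Compute successive multiples of P until we hit O:
  1P = (15, 3)
  2P = (2, 8)
  3P = (9, 13)
  4P = (9, 4)
  5P = (2, 9)
  6P = (15, 14)
  7P = O

ord(P) = 7


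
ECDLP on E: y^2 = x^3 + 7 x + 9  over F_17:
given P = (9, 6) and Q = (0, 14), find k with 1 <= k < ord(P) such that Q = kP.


Enumerate multiples of P until we hit Q = (0, 14):
  1P = (9, 6)
  2P = (0, 3)
  3P = (10, 5)
  4P = (16, 1)
  5P = (5, 13)
  6P = (5, 4)
  7P = (16, 16)
  8P = (10, 12)
  9P = (0, 14)
Match found at i = 9.

k = 9


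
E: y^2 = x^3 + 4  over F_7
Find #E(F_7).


For each x in F_7, count y with y^2 = x^3 + 0 x + 4 mod 7:
  x = 0: RHS = 4, y in [2, 5]  -> 2 point(s)
Affine points: 2. Add the point at infinity: total = 3.

#E(F_7) = 3
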